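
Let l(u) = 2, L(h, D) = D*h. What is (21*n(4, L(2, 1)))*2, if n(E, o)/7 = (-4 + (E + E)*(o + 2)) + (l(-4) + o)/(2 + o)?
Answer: 8526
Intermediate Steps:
n(E, o) = -21 + 14*E*(2 + o) (n(E, o) = 7*((-4 + (E + E)*(o + 2)) + (2 + o)/(2 + o)) = 7*((-4 + (2*E)*(2 + o)) + 1) = 7*((-4 + 2*E*(2 + o)) + 1) = 7*(-3 + 2*E*(2 + o)) = -21 + 14*E*(2 + o))
(21*n(4, L(2, 1)))*2 = (21*(-21 + 28*4 + 14*4*(1*2)))*2 = (21*(-21 + 112 + 14*4*2))*2 = (21*(-21 + 112 + 112))*2 = (21*203)*2 = 4263*2 = 8526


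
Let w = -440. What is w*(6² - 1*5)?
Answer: -13640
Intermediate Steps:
w*(6² - 1*5) = -440*(6² - 1*5) = -440*(36 - 5) = -440*31 = -13640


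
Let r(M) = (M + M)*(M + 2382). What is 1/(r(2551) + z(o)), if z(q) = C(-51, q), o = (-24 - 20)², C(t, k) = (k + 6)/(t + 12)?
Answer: 39/981556532 ≈ 3.9733e-8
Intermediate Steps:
C(t, k) = (6 + k)/(12 + t)
o = 1936 (o = (-44)² = 1936)
r(M) = 2*M*(2382 + M) (r(M) = (2*M)*(2382 + M) = 2*M*(2382 + M))
z(q) = -2/13 - q/39 (z(q) = (6 + q)/(12 - 51) = (6 + q)/(-39) = -(6 + q)/39 = -2/13 - q/39)
1/(r(2551) + z(o)) = 1/(2*2551*(2382 + 2551) + (-2/13 - 1/39*1936)) = 1/(2*2551*4933 + (-2/13 - 1936/39)) = 1/(25168166 - 1942/39) = 1/(981556532/39) = 39/981556532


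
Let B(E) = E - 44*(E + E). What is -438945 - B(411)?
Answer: -403188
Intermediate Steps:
B(E) = -87*E (B(E) = E - 88*E = -87*E)
-438945 - B(411) = -438945 - (-87)*411 = -438945 - 1*(-35757) = -438945 + 35757 = -403188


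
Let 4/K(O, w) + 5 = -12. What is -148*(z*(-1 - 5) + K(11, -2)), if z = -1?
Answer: -14504/17 ≈ -853.18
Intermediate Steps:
K(O, w) = -4/17 (K(O, w) = 4/(-5 - 12) = 4/(-17) = 4*(-1/17) = -4/17)
-148*(z*(-1 - 5) + K(11, -2)) = -148*(-(-1 - 5) - 4/17) = -148*(-1*(-6) - 4/17) = -148*(6 - 4/17) = -148*98/17 = -14504/17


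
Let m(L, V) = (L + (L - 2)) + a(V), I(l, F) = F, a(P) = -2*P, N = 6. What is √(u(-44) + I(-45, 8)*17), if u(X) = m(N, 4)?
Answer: √138 ≈ 11.747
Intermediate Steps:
m(L, V) = -2 - 2*V + 2*L (m(L, V) = (L + (L - 2)) - 2*V = (L + (-2 + L)) - 2*V = (-2 + 2*L) - 2*V = -2 - 2*V + 2*L)
u(X) = 2 (u(X) = -2 - 2*4 + 2*6 = -2 - 8 + 12 = 2)
√(u(-44) + I(-45, 8)*17) = √(2 + 8*17) = √(2 + 136) = √138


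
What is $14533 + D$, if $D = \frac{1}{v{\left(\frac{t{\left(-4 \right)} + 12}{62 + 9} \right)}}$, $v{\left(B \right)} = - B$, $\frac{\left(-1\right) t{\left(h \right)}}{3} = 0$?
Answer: $\frac{174325}{12} \approx 14527.0$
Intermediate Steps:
$t{\left(h \right)} = 0$ ($t{\left(h \right)} = \left(-3\right) 0 = 0$)
$D = - \frac{71}{12}$ ($D = \frac{1}{\left(-1\right) \frac{0 + 12}{62 + 9}} = \frac{1}{\left(-1\right) \frac{12}{71}} = \frac{1}{- \frac{12}{71}} = - \frac{71}{12} \approx -5.9167$)
$14533 + D = 14533 - \frac{71}{12} = \frac{174325}{12}$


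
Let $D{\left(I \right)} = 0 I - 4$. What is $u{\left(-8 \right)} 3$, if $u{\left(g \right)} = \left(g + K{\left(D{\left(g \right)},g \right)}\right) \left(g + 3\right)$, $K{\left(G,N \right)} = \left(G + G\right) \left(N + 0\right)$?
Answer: $-840$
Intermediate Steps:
$D{\left(I \right)} = -4$ ($D{\left(I \right)} = 0 - 4 = -4$)
$K{\left(G,N \right)} = 2 G N$
$u{\left(g \right)} = - 7 g \left(3 + g\right)$ ($u{\left(g \right)} = \left(g + 2 \left(-4\right) g\right) \left(g + 3\right) = \left(g - 8 g\right) \left(3 + g\right) = - 7 g \left(3 + g\right)$)
$u{\left(-8 \right)} 3 = 7 \left(-8\right) \left(-3 - -8\right) 3 = 7 \left(-8\right) \left(-3 + 8\right) 3 = 7 \left(-8\right) 5 \cdot 3 = \left(-280\right) 3 = -840$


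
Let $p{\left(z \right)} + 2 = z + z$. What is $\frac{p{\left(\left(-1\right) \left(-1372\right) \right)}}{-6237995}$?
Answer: $- \frac{2742}{6237995} \approx -0.00043956$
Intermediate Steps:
$p{\left(z \right)} = -2 + 2 z$ ($p{\left(z \right)} = -2 + \left(z + z\right) = -2 + 2 z$)
$\frac{p{\left(\left(-1\right) \left(-1372\right) \right)}}{-6237995} = \frac{-2 + 2 \left(\left(-1\right) \left(-1372\right)\right)}{-6237995} = \left(-2 + 2 \cdot 1372\right) \left(- \frac{1}{6237995}\right) = \left(-2 + 2744\right) \left(- \frac{1}{6237995}\right) = 2742 \left(- \frac{1}{6237995}\right) = - \frac{2742}{6237995}$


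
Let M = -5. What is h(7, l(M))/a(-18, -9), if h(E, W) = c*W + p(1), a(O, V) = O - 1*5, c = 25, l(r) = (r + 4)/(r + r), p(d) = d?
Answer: -7/46 ≈ -0.15217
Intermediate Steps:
l(r) = (4 + r)/(2*r) (l(r) = (4 + r)/((2*r)) = (4 + r)*(1/(2*r)) = (4 + r)/(2*r))
a(O, V) = -5 + O (a(O, V) = O - 5 = -5 + O)
h(E, W) = 1 + 25*W (h(E, W) = 25*W + 1 = 1 + 25*W)
h(7, l(M))/a(-18, -9) = (1 + 25*((1/2)*(4 - 5)/(-5)))/(-5 - 18) = (1 + 25*((1/2)*(-1/5)*(-1)))/(-23) = (1 + 25*(1/10))*(-1/23) = (1 + 5/2)*(-1/23) = (7/2)*(-1/23) = -7/46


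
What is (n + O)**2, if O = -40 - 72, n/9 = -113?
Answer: 1274641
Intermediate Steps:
n = -1017 (n = 9*(-113) = -1017)
O = -112
(n + O)**2 = (-1017 - 112)**2 = (-1129)**2 = 1274641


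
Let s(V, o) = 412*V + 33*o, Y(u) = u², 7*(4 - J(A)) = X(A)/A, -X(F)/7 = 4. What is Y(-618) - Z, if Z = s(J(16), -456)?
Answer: 395221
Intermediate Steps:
X(F) = -28 (X(F) = -7*4 = -28)
J(A) = 4 + 4/A (J(A) = 4 - (-4)/A = 4 + 4/A)
s(V, o) = 33*o + 412*V
Z = -13297 (Z = 33*(-456) + 412*(4 + 4/16) = -15048 + 412*(4 + 4*(1/16)) = -15048 + 412*(4 + ¼) = -15048 + 412*(17/4) = -15048 + 1751 = -13297)
Y(-618) - Z = (-618)² - 1*(-13297) = 381924 + 13297 = 395221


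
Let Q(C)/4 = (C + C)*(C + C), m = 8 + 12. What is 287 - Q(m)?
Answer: -6113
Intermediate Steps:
m = 20
Q(C) = 16*C**2 (Q(C) = 4*((C + C)*(C + C)) = 4*((2*C)*(2*C)) = 4*(4*C**2) = 16*C**2)
287 - Q(m) = 287 - 16*20**2 = 287 - 16*400 = 287 - 1*6400 = 287 - 6400 = -6113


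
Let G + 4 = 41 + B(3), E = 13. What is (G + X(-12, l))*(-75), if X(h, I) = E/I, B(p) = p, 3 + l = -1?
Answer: -11025/4 ≈ -2756.3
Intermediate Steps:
l = -4 (l = -3 - 1 = -4)
X(h, I) = 13/I
G = 40 (G = -4 + (41 + 3) = -4 + 44 = 40)
(G + X(-12, l))*(-75) = (40 + 13/(-4))*(-75) = (40 + 13*(-¼))*(-75) = (40 - 13/4)*(-75) = (147/4)*(-75) = -11025/4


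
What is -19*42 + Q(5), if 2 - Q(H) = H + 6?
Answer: -807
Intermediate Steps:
Q(H) = -4 - H (Q(H) = 2 - (H + 6) = 2 - (6 + H) = 2 + (-6 - H) = -4 - H)
-19*42 + Q(5) = -19*42 + (-4 - 1*5) = -798 + (-4 - 5) = -798 - 9 = -807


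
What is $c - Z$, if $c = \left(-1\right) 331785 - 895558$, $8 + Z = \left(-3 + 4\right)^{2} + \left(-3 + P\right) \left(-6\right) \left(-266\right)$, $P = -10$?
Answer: $-1206588$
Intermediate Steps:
$Z = -20755$ ($Z = -8 + \left(\left(-3 + 4\right)^{2} + \left(-3 - 10\right) \left(-6\right) \left(-266\right)\right) = -8 + \left(1^{2} + \left(-13\right) \left(-6\right) \left(-266\right)\right) = -8 + \left(1 + 78 \left(-266\right)\right) = -8 + \left(1 - 20748\right) = -8 - 20747 = -20755$)
$c = -1227343$ ($c = -331785 - 895558 = -1227343$)
$c - Z = -1227343 - -20755 = -1227343 + 20755 = -1206588$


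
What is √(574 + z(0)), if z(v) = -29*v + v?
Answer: √574 ≈ 23.958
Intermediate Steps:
z(v) = -28*v
√(574 + z(0)) = √(574 - 28*0) = √(574 + 0) = √574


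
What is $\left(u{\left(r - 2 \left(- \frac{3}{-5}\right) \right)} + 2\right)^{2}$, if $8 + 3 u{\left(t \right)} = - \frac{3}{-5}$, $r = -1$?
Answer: $\frac{49}{225} \approx 0.21778$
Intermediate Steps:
$u{\left(t \right)} = - \frac{37}{15}$ ($u{\left(t \right)} = - \frac{8}{3} + \frac{\left(-3\right) \frac{1}{-5}}{3} = - \frac{8}{3} + \frac{\left(-3\right) \left(- \frac{1}{5}\right)}{3} = - \frac{8}{3} + \frac{1}{3} \cdot \frac{3}{5} = - \frac{8}{3} + \frac{1}{5} = - \frac{37}{15}$)
$\left(u{\left(r - 2 \left(- \frac{3}{-5}\right) \right)} + 2\right)^{2} = \left(- \frac{37}{15} + 2\right)^{2} = \left(- \frac{7}{15}\right)^{2} = \frac{49}{225}$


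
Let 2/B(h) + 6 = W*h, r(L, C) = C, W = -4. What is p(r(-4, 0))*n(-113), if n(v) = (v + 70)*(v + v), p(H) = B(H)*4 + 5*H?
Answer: -38872/3 ≈ -12957.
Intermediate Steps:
B(h) = 2/(-6 - 4*h)
p(H) = -4/(3 + 2*H) + 5*H (p(H) = -1/(3 + 2*H)*4 + 5*H = -4/(3 + 2*H) + 5*H)
n(v) = 2*v*(70 + v) (n(v) = (70 + v)*(2*v) = 2*v*(70 + v))
p(r(-4, 0))*n(-113) = ((-4 + 5*0*(3 + 2*0))/(3 + 2*0))*(2*(-113)*(70 - 113)) = ((-4 + 5*0*(3 + 0))/(3 + 0))*(2*(-113)*(-43)) = ((-4 + 5*0*3)/3)*9718 = ((-4 + 0)/3)*9718 = ((1/3)*(-4))*9718 = -4/3*9718 = -38872/3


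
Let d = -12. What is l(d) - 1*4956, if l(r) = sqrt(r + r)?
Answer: -4956 + 2*I*sqrt(6) ≈ -4956.0 + 4.899*I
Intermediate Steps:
l(r) = sqrt(2)*sqrt(r) (l(r) = sqrt(2*r) = sqrt(2)*sqrt(r))
l(d) - 1*4956 = sqrt(2)*sqrt(-12) - 1*4956 = sqrt(2)*(2*I*sqrt(3)) - 4956 = 2*I*sqrt(6) - 4956 = -4956 + 2*I*sqrt(6)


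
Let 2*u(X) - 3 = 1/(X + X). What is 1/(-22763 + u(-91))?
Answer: -364/8285187 ≈ -4.3934e-5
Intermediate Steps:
u(X) = 3/2 + 1/(4*X) (u(X) = 3/2 + 1/(2*(X + X)) = 3/2 + 1/(2*((2*X))) = 3/2 + (1/(2*X))/2 = 3/2 + 1/(4*X))
1/(-22763 + u(-91)) = 1/(-22763 + (1/4)*(1 + 6*(-91))/(-91)) = 1/(-22763 + (1/4)*(-1/91)*(1 - 546)) = 1/(-22763 + (1/4)*(-1/91)*(-545)) = 1/(-22763 + 545/364) = 1/(-8285187/364) = -364/8285187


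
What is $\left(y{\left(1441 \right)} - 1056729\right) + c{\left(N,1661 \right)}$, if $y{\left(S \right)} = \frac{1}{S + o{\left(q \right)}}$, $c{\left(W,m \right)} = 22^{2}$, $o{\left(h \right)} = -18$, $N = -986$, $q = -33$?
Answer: $- \frac{1503036634}{1423} \approx -1.0562 \cdot 10^{6}$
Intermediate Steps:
$c{\left(W,m \right)} = 484$
$y{\left(S \right)} = \frac{1}{-18 + S}$ ($y{\left(S \right)} = \frac{1}{S - 18} = \frac{1}{-18 + S}$)
$\left(y{\left(1441 \right)} - 1056729\right) + c{\left(N,1661 \right)} = \left(\frac{1}{-18 + 1441} - 1056729\right) + 484 = \left(\frac{1}{1423} - 1056729\right) + 484 = - \frac{1503725366}{1423} + 484 = - \frac{1503036634}{1423}$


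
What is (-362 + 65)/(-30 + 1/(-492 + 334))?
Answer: 4266/431 ≈ 9.8979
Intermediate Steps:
(-362 + 65)/(-30 + 1/(-492 + 334)) = -297/(-30 + 1/(-158)) = -297/(-30 - 1/158) = -297/(-4741/158) = -297*(-158/4741) = 4266/431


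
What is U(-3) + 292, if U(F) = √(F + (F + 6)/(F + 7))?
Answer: 292 + 3*I/2 ≈ 292.0 + 1.5*I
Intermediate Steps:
U(F) = √(F + (6 + F)/(7 + F))
U(-3) + 292 = √((6 - 3 - 3*(7 - 3))/(7 - 3)) + 292 = √((6 - 3 - 3*4)/4) + 292 = √((6 - 3 - 12)/4) + 292 = √((¼)*(-9)) + 292 = √(-9/4) + 292 = 3*I/2 + 292 = 292 + 3*I/2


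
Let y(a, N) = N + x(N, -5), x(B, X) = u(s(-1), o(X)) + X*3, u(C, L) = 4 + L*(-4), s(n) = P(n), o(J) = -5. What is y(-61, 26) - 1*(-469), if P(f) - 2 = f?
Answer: 504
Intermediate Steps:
P(f) = 2 + f
s(n) = 2 + n
u(C, L) = 4 - 4*L
x(B, X) = 24 + 3*X (x(B, X) = (4 - 4*(-5)) + X*3 = (4 + 20) + 3*X = 24 + 3*X)
y(a, N) = 9 + N (y(a, N) = N + (24 + 3*(-5)) = N + (24 - 15) = N + 9 = 9 + N)
y(-61, 26) - 1*(-469) = (9 + 26) - 1*(-469) = 35 + 469 = 504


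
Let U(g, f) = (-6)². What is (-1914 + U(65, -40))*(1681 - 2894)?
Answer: 2278014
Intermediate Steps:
U(g, f) = 36
(-1914 + U(65, -40))*(1681 - 2894) = (-1914 + 36)*(1681 - 2894) = -1878*(-1213) = 2278014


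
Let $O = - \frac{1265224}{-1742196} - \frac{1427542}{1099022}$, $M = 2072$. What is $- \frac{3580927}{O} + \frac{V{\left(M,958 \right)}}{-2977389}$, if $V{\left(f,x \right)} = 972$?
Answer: $\frac{283531913694286479604509}{45345177577417573} \approx 6.2527 \cdot 10^{6}$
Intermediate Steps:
$O = - \frac{137068618913}{239338966539}$ ($O = \left(-1265224\right) \left(- \frac{1}{1742196}\right) - \frac{713771}{549511} = \frac{316306}{435549} - \frac{713771}{549511} = - \frac{137068618913}{239338966539} \approx -0.5727$)
$- \frac{3580927}{O} + \frac{V{\left(M,958 \right)}}{-2977389} = - \frac{3580927}{- \frac{137068618913}{239338966539}} + \frac{972}{-2977389} = \left(-3580927\right) \left(- \frac{239338966539}{137068618913}\right) + 972 \left(- \frac{1}{2977389}\right) = \frac{857055367431601653}{137068618913} - \frac{108}{330821} = \frac{283531913694286479604509}{45345177577417573}$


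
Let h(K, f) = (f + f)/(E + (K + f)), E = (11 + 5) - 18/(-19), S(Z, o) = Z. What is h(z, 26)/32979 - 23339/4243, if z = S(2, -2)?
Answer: -328658472145/59750066019 ≈ -5.5006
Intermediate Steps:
z = 2
E = 322/19 (E = 16 - 18*(-1/19) = 16 + 18/19 = 322/19 ≈ 16.947)
h(K, f) = 2*f/(322/19 + K + f) (h(K, f) = (f + f)/(322/19 + (K + f)) = (2*f)/(322/19 + K + f) = 2*f/(322/19 + K + f))
h(z, 26)/32979 - 23339/4243 = (38*26/(322 + 19*2 + 19*26))/32979 - 23339/4243 = (38*26/(322 + 38 + 494))*(1/32979) - 23339*1/4243 = (38*26/854)*(1/32979) - 23339/4243 = (38*26*(1/854))*(1/32979) - 23339/4243 = (494/427)*(1/32979) - 23339/4243 = 494/14082033 - 23339/4243 = -328658472145/59750066019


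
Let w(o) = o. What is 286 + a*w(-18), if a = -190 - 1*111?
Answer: 5704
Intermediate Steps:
a = -301 (a = -190 - 111 = -301)
286 + a*w(-18) = 286 - 301*(-18) = 286 + 5418 = 5704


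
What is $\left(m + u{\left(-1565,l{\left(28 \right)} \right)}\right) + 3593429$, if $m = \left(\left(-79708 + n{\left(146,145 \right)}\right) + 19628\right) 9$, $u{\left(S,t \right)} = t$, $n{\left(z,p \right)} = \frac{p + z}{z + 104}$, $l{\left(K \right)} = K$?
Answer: $\frac{763186869}{250} \approx 3.0527 \cdot 10^{6}$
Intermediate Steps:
$n{\left(z,p \right)} = \frac{p + z}{104 + z}$
$m = - \frac{135177381}{250}$ ($m = \left(\left(-79708 + \frac{145 + 146}{104 + 146}\right) + 19628\right) 9 = \left(\left(-79708 + \frac{1}{250} \cdot 291\right) + 19628\right) 9 = \left(\left(-79708 + \frac{291}{250}\right) + 19628\right) 9 = \left(- \frac{19926709}{250} + 19628\right) 9 = \left(- \frac{15019709}{250}\right) 9 = - \frac{135177381}{250} \approx -5.4071 \cdot 10^{5}$)
$\left(m + u{\left(-1565,l{\left(28 \right)} \right)}\right) + 3593429 = \left(- \frac{135177381}{250} + 28\right) + 3593429 = - \frac{135170381}{250} + 3593429 = \frac{763186869}{250}$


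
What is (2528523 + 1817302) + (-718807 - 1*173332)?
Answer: 3453686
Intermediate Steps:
(2528523 + 1817302) + (-718807 - 1*173332) = 4345825 + (-718807 - 173332) = 4345825 - 892139 = 3453686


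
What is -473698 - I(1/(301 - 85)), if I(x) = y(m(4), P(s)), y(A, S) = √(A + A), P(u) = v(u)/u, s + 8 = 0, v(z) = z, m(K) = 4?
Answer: -473698 - 2*√2 ≈ -4.7370e+5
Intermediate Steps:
s = -8 (s = -8 + 0 = -8)
P(u) = 1 (P(u) = u/u = 1)
y(A, S) = √2*√A (y(A, S) = √(2*A) = √2*√A)
I(x) = 2*√2 (I(x) = √2*√4 = √2*2 = 2*√2)
-473698 - I(1/(301 - 85)) = -473698 - 2*√2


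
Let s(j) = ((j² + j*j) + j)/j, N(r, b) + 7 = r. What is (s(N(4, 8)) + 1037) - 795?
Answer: 237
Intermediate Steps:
N(r, b) = -7 + r
s(j) = (j + 2*j²)/j (s(j) = ((j² + j²) + j)/j = (2*j² + j)/j = (j + 2*j²)/j)
(s(N(4, 8)) + 1037) - 795 = ((1 + 2*(-7 + 4)) + 1037) - 795 = ((1 + 2*(-3)) + 1037) - 795 = ((1 - 6) + 1037) - 795 = (-5 + 1037) - 795 = 1032 - 795 = 237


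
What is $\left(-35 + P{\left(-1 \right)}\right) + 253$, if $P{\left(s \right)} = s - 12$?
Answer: $205$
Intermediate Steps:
$P{\left(s \right)} = -12 + s$
$\left(-35 + P{\left(-1 \right)}\right) + 253 = \left(-35 - 13\right) + 253 = -48 + 253 = 205$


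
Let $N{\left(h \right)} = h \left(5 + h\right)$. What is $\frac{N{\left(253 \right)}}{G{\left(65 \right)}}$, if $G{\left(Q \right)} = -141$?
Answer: $- \frac{21758}{47} \approx -462.94$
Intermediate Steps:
$\frac{N{\left(253 \right)}}{G{\left(65 \right)}} = \frac{253 \left(5 + 253\right)}{-141} = 253 \cdot 258 \left(- \frac{1}{141}\right) = 65274 \left(- \frac{1}{141}\right) = - \frac{21758}{47}$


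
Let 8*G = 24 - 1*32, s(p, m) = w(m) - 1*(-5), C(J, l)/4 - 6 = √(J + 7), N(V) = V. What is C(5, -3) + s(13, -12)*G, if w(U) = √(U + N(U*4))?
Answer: 19 + 8*√3 - 2*I*√15 ≈ 32.856 - 7.746*I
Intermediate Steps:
w(U) = √5*√U (w(U) = √(U + U*4) = √(U + 4*U) = √(5*U) = √5*√U)
C(J, l) = 24 + 4*√(7 + J) (C(J, l) = 24 + 4*√(J + 7) = 24 + 4*√(7 + J))
s(p, m) = 5 + √5*√m (s(p, m) = √5*√m - 1*(-5) = √5*√m + 5 = 5 + √5*√m)
G = -1 (G = (24 - 1*32)/8 = (24 - 32)/8 = (⅛)*(-8) = -1)
C(5, -3) + s(13, -12)*G = (24 + 4*√(7 + 5)) + (5 + √5*√(-12))*(-1) = (24 + 4*√12) + (5 + √5*(2*I*√3))*(-1) = (24 + 4*(2*√3)) + (5 + 2*I*√15)*(-1) = (24 + 8*√3) + (-5 - 2*I*√15) = 19 + 8*√3 - 2*I*√15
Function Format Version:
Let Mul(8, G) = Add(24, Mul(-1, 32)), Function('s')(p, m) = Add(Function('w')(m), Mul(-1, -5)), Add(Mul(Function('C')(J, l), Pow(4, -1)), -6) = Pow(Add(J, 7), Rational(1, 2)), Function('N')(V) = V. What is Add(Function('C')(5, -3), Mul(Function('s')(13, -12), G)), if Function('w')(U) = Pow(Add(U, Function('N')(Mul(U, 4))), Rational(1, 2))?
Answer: Add(19, Mul(8, Pow(3, Rational(1, 2))), Mul(-2, I, Pow(15, Rational(1, 2)))) ≈ Add(32.856, Mul(-7.7460, I))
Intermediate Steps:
Function('w')(U) = Mul(Pow(5, Rational(1, 2)), Pow(U, Rational(1, 2))) (Function('w')(U) = Pow(Add(U, Mul(U, 4)), Rational(1, 2)) = Pow(Add(U, Mul(4, U)), Rational(1, 2)) = Pow(Mul(5, U), Rational(1, 2)) = Mul(Pow(5, Rational(1, 2)), Pow(U, Rational(1, 2))))
Function('C')(J, l) = Add(24, Mul(4, Pow(Add(7, J), Rational(1, 2)))) (Function('C')(J, l) = Add(24, Mul(4, Pow(Add(J, 7), Rational(1, 2)))) = Add(24, Mul(4, Pow(Add(7, J), Rational(1, 2)))))
Function('s')(p, m) = Add(5, Mul(Pow(5, Rational(1, 2)), Pow(m, Rational(1, 2)))) (Function('s')(p, m) = Add(Mul(Pow(5, Rational(1, 2)), Pow(m, Rational(1, 2))), Mul(-1, -5)) = Add(Mul(Pow(5, Rational(1, 2)), Pow(m, Rational(1, 2))), 5) = Add(5, Mul(Pow(5, Rational(1, 2)), Pow(m, Rational(1, 2)))))
G = -1 (G = Mul(Rational(1, 8), Add(24, Mul(-1, 32))) = Mul(Rational(1, 8), Add(24, -32)) = Mul(Rational(1, 8), -8) = -1)
Add(Function('C')(5, -3), Mul(Function('s')(13, -12), G)) = Add(Add(24, Mul(4, Pow(Add(7, 5), Rational(1, 2)))), Mul(Add(5, Mul(Pow(5, Rational(1, 2)), Pow(-12, Rational(1, 2)))), -1)) = Add(Add(24, Mul(4, Pow(12, Rational(1, 2)))), Mul(Add(5, Mul(Pow(5, Rational(1, 2)), Mul(2, I, Pow(3, Rational(1, 2))))), -1)) = Add(Add(24, Mul(4, Mul(2, Pow(3, Rational(1, 2))))), Mul(Add(5, Mul(2, I, Pow(15, Rational(1, 2)))), -1)) = Add(Add(24, Mul(8, Pow(3, Rational(1, 2)))), Add(-5, Mul(-2, I, Pow(15, Rational(1, 2))))) = Add(19, Mul(8, Pow(3, Rational(1, 2))), Mul(-2, I, Pow(15, Rational(1, 2))))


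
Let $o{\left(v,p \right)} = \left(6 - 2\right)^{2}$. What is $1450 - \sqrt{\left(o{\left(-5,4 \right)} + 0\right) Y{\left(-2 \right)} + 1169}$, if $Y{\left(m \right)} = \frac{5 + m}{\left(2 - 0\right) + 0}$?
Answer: $1450 - \sqrt{1193} \approx 1415.5$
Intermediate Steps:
$Y{\left(m \right)} = \frac{5}{2} + \frac{m}{2}$ ($Y{\left(m \right)} = \frac{5 + m}{\left(2 + 0\right) + 0} = \frac{5 + m}{2 + 0} = \frac{5 + m}{2} = \left(5 + m\right) \frac{1}{2} = \frac{5}{2} + \frac{m}{2}$)
$o{\left(v,p \right)} = 16$ ($o{\left(v,p \right)} = 4^{2} = 16$)
$1450 - \sqrt{\left(o{\left(-5,4 \right)} + 0\right) Y{\left(-2 \right)} + 1169} = 1450 - \sqrt{\left(16 + 0\right) \left(\frac{5}{2} + \frac{1}{2} \left(-2\right)\right) + 1169} = 1450 - \sqrt{16 \left(\frac{5}{2} - 1\right) + 1169} = 1450 - \sqrt{16 \cdot \frac{3}{2} + 1169} = 1450 - \sqrt{24 + 1169} = 1450 - \sqrt{1193}$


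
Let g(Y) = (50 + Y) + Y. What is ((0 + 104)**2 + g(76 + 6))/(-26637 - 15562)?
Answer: -11030/42199 ≈ -0.26138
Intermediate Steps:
g(Y) = 50 + 2*Y
((0 + 104)**2 + g(76 + 6))/(-26637 - 15562) = ((0 + 104)**2 + (50 + 2*(76 + 6)))/(-26637 - 15562) = (104**2 + (50 + 2*82))/(-42199) = (10816 + (50 + 164))*(-1/42199) = (10816 + 214)*(-1/42199) = 11030*(-1/42199) = -11030/42199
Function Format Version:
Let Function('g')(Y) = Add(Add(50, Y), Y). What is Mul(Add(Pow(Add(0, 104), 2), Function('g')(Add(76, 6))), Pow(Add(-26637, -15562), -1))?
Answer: Rational(-11030, 42199) ≈ -0.26138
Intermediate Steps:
Function('g')(Y) = Add(50, Mul(2, Y))
Mul(Add(Pow(Add(0, 104), 2), Function('g')(Add(76, 6))), Pow(Add(-26637, -15562), -1)) = Mul(Add(Pow(Add(0, 104), 2), Add(50, Mul(2, Add(76, 6)))), Pow(Add(-26637, -15562), -1)) = Mul(Add(Pow(104, 2), Add(50, Mul(2, 82))), Pow(-42199, -1)) = Mul(Add(10816, Add(50, 164)), Rational(-1, 42199)) = Mul(Add(10816, 214), Rational(-1, 42199)) = Mul(11030, Rational(-1, 42199)) = Rational(-11030, 42199)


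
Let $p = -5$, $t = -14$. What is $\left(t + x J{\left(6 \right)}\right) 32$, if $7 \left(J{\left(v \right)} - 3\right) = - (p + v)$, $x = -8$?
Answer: $- \frac{8256}{7} \approx -1179.4$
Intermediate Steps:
$J{\left(v \right)} = \frac{26}{7} - \frac{v}{7}$ ($J{\left(v \right)} = 3 + \frac{\left(-1\right) \left(-5 + v\right)}{7} = 3 + \frac{5 - v}{7} = 3 - \left(- \frac{5}{7} + \frac{v}{7}\right) = \frac{26}{7} - \frac{v}{7}$)
$\left(t + x J{\left(6 \right)}\right) 32 = \left(-14 - 8 \left(\frac{26}{7} - \frac{6}{7}\right)\right) 32 = \left(-14 - \frac{160}{7}\right) 32 = \left(- \frac{258}{7}\right) 32 = - \frac{8256}{7}$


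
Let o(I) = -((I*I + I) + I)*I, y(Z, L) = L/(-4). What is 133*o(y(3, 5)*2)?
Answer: 3325/8 ≈ 415.63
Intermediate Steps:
y(Z, L) = -L/4 (y(Z, L) = L*(-¼) = -L/4)
o(I) = -I*(I² + 2*I) (o(I) = -((I² + I) + I)*I = -((I + I²) + I)*I = -(I² + 2*I)*I = -I*(I² + 2*I))
133*o(y(3, 5)*2) = 133*((-¼*5*2)²*(-2 - (-¼*5)*2)) = 133*((-5/4*2)²*(-2 - (-5)*2/4)) = 133*((-5/2)²*(-2 - 1*(-5/2))) = 133*(25*(-2 + 5/2)/4) = 133*((25/4)*(½)) = 133*(25/8) = 3325/8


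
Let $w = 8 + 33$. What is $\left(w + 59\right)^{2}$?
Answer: $10000$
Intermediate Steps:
$w = 41$
$\left(w + 59\right)^{2} = \left(41 + 59\right)^{2} = 100^{2} = 10000$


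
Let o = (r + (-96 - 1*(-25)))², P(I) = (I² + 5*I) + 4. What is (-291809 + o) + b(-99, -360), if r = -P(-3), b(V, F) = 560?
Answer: -286488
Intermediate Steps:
P(I) = 4 + I² + 5*I
r = 2 (r = -(4 + (-3)² + 5*(-3)) = -(4 + 9 - 15) = -1*(-2) = 2)
o = 4761 (o = (2 + (-96 - 1*(-25)))² = (2 + (-96 + 25))² = (2 - 71)² = (-69)² = 4761)
(-291809 + o) + b(-99, -360) = (-291809 + 4761) + 560 = -287048 + 560 = -286488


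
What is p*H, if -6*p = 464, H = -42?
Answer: 3248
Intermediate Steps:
p = -232/3 (p = -⅙*464 = -232/3 ≈ -77.333)
p*H = -232/3*(-42) = 3248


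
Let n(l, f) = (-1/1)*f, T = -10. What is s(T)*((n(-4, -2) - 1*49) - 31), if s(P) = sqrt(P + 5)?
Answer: -78*I*sqrt(5) ≈ -174.41*I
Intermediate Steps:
n(l, f) = -f (n(l, f) = (-1*1)*f = -f)
s(P) = sqrt(5 + P)
s(T)*((n(-4, -2) - 1*49) - 31) = sqrt(5 - 10)*((-1*(-2) - 1*49) - 31) = sqrt(-5)*((2 - 49) - 31) = (I*sqrt(5))*(-47 - 31) = (I*sqrt(5))*(-78) = -78*I*sqrt(5)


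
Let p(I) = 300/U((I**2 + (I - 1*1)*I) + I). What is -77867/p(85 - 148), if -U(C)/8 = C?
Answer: 412072164/25 ≈ 1.6483e+7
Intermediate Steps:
U(C) = -8*C
p(I) = 300/(-8*I - 8*I**2 - 8*I*(-1 + I)) (p(I) = 300/((-8*((I**2 + (I - 1*1)*I) + I))) = 300/((-8*((I**2 + (I - 1)*I) + I))) = 300/((-8*((I**2 + (-1 + I)*I) + I))) = 300/((-8*((I**2 + I*(-1 + I)) + I))) = 300/((-8*(I + I**2 + I*(-1 + I)))) = 300/(-8*I - 8*I**2 - 8*I*(-1 + I)))
-77867/p(85 - 148) = -77867*(-4*(85 - 148)**2/75) = -77867/((-75/4/(-63)**2)) = -77867/((-75/4*1/3969)) = -77867/(-25/5292) = -77867*(-5292/25) = 412072164/25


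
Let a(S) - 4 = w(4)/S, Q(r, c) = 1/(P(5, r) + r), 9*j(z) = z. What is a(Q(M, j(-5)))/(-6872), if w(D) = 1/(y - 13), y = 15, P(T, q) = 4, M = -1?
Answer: -11/13744 ≈ -0.00080035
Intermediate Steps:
j(z) = z/9
Q(r, c) = 1/(4 + r)
w(D) = 1/2 (w(D) = 1/(15 - 13) = 1/2)
a(S) = 4 + 1/(2*S)
a(Q(M, j(-5)))/(-6872) = (4 + 1/(2*(1/(4 - 1))))/(-6872) = (4 + 1/(2*(1/3)))*(-1/6872) = (4 + (1/2)*3)*(-1/6872) = (4 + 3/2)*(-1/6872) = (11/2)*(-1/6872) = -11/13744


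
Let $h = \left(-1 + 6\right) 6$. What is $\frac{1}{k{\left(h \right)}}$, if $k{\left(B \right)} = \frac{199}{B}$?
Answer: $\frac{30}{199} \approx 0.15075$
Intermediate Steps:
$h = 30$ ($h = 5 \cdot 6 = 30$)
$\frac{1}{k{\left(h \right)}} = \frac{1}{199 \cdot \frac{1}{30}} = \frac{1}{\frac{199}{30}} = \frac{30}{199}$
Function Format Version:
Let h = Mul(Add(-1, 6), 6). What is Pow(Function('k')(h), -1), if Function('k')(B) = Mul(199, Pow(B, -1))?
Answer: Rational(30, 199) ≈ 0.15075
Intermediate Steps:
h = 30 (h = Mul(5, 6) = 30)
Pow(Function('k')(h), -1) = Pow(Mul(199, Pow(30, -1)), -1) = Pow(Mul(199, Rational(1, 30)), -1) = Pow(Rational(199, 30), -1) = Rational(30, 199)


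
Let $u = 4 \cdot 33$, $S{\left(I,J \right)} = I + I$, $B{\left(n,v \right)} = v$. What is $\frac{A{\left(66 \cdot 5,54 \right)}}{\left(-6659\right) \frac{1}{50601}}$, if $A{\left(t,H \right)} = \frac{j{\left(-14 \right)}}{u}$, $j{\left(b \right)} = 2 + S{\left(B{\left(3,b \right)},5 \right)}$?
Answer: $\frac{219271}{146498} \approx 1.4967$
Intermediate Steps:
$S{\left(I,J \right)} = 2 I$
$u = 132$
$j{\left(b \right)} = 2 + 2 b$
$A{\left(t,H \right)} = - \frac{13}{66}$ ($A{\left(t,H \right)} = \frac{2 + 2 \left(-14\right)}{132} = \left(2 - 28\right) \frac{1}{132} = \left(-26\right) \frac{1}{132} = - \frac{13}{66}$)
$\frac{A{\left(66 \cdot 5,54 \right)}}{\left(-6659\right) \frac{1}{50601}} = - \frac{13}{66 \left(- \frac{6659}{50601}\right)} = \left(- \frac{13}{66}\right) \left(- \frac{50601}{6659}\right) = \frac{219271}{146498}$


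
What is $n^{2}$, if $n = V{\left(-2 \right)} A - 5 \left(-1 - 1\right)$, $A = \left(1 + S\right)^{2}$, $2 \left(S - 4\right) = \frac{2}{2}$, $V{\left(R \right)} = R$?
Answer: $\frac{10201}{4} \approx 2550.3$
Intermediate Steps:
$S = \frac{9}{2}$ ($S = 4 + \frac{2 \cdot \frac{1}{2}}{2} = 4 + \frac{1}{2} \cdot 1 = 4 + \frac{1}{2} = \frac{9}{2} \approx 4.5$)
$A = \frac{121}{4}$ ($A = \left(1 + \frac{9}{2}\right)^{2} = \left(\frac{11}{2}\right)^{2} = \frac{121}{4} \approx 30.25$)
$n = - \frac{101}{2}$ ($n = \left(-2\right) \frac{121}{4} - 5 \left(-1 - 1\right) = - \frac{121}{2} - -10 = - \frac{121}{2} + 10 = - \frac{101}{2} \approx -50.5$)
$n^{2} = \left(- \frac{101}{2}\right)^{2} = \frac{10201}{4}$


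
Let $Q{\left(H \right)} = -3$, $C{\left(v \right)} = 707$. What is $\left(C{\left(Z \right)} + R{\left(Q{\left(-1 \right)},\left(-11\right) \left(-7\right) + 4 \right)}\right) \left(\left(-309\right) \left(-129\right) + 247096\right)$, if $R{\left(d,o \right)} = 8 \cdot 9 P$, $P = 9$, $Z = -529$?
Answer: $388826735$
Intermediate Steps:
$R{\left(d,o \right)} = 648$ ($R{\left(d,o \right)} = 8 \cdot 9 \cdot 9 = 72 \cdot 9 = 648$)
$\left(C{\left(Z \right)} + R{\left(Q{\left(-1 \right)},\left(-11\right) \left(-7\right) + 4 \right)}\right) \left(\left(-309\right) \left(-129\right) + 247096\right) = \left(707 + 648\right) \left(\left(-309\right) \left(-129\right) + 247096\right) = 1355 \left(39861 + 247096\right) = 1355 \cdot 286957 = 388826735$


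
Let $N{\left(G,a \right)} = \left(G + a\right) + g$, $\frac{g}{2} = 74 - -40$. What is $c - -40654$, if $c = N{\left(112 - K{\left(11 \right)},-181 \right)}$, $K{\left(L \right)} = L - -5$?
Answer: $40797$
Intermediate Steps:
$K{\left(L \right)} = 5 + L$ ($K{\left(L \right)} = L + 5 = 5 + L$)
$g = 228$ ($g = 2 \left(74 - -40\right) = 2 \left(74 + 40\right) = 2 \cdot 114 = 228$)
$N{\left(G,a \right)} = 228 + G + a$ ($N{\left(G,a \right)} = \left(G + a\right) + 228 = 228 + G + a$)
$c = 143$ ($c = 228 + \left(112 - \left(5 + 11\right)\right) - 181 = 228 + \left(112 - 16\right) - 181 = 228 + 96 - 181 = 143$)
$c - -40654 = 143 - -40654 = 143 + 40654 = 40797$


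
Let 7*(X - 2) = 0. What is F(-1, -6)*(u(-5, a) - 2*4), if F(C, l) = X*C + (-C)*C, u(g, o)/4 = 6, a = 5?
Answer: -48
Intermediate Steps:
u(g, o) = 24 (u(g, o) = 4*6 = 24)
X = 2 (X = 2 + (1/7)*0 = 2 + 0 = 2)
F(C, l) = -C**2 + 2*C (F(C, l) = 2*C + (-C)*C = 2*C - C**2 = -C**2 + 2*C)
F(-1, -6)*(u(-5, a) - 2*4) = (-(2 - 1*(-1)))*(24 - 2*4) = (-(2 + 1))*(24 - 8) = -1*3*16 = -3*16 = -48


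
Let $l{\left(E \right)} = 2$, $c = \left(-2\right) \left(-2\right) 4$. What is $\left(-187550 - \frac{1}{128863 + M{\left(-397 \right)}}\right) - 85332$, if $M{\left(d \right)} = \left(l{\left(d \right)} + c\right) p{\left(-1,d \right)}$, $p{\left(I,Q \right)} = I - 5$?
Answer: $- \frac{35134921911}{128755} \approx -2.7288 \cdot 10^{5}$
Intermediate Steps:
$p{\left(I,Q \right)} = -5 + I$ ($p{\left(I,Q \right)} = I - 5 = -5 + I$)
$c = 16$ ($c = 4 \cdot 4 = 16$)
$M{\left(d \right)} = -108$ ($M{\left(d \right)} = \left(2 + 16\right) \left(-5 - 1\right) = 18 \left(-6\right) = -108$)
$\left(-187550 - \frac{1}{128863 + M{\left(-397 \right)}}\right) - 85332 = \left(-187550 - \frac{1}{128863 - 108}\right) - 85332 = \left(-187550 - \frac{1}{128755}\right) - 85332 = - \frac{24148000251}{128755} - 85332 = - \frac{35134921911}{128755}$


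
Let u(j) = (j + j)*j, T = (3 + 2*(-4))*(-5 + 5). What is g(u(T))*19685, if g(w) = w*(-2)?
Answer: 0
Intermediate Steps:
T = 0 (T = (3 - 8)*0 = -5*0 = 0)
u(j) = 2*j**2 (u(j) = (2*j)*j = 2*j**2)
g(w) = -2*w
g(u(T))*19685 = -4*0**2*19685 = -4*0*19685 = -2*0*19685 = 0*19685 = 0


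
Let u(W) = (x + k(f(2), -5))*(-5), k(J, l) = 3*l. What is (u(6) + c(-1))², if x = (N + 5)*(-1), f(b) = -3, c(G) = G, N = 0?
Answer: 9801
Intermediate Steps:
x = -5 (x = (0 + 5)*(-1) = 5*(-1) = -5)
u(W) = 100 (u(W) = (-5 + 3*(-5))*(-5) = (-5 - 15)*(-5) = -20*(-5) = 100)
(u(6) + c(-1))² = (100 - 1)² = 99² = 9801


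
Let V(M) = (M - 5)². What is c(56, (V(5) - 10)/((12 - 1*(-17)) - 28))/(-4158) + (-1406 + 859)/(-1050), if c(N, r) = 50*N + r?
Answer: -1733/11550 ≈ -0.15004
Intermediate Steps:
V(M) = (-5 + M)²
c(N, r) = r + 50*N
c(56, (V(5) - 10)/((12 - 1*(-17)) - 28))/(-4158) + (-1406 + 859)/(-1050) = (((-5 + 5)² - 10)/((12 - 1*(-17)) - 28) + 50*56)/(-4158) + (-1406 + 859)/(-1050) = ((0² - 10)/((12 + 17) - 28) + 2800)*(-1/4158) - 547*(-1/1050) = ((0 - 10)/(29 - 28) + 2800)*(-1/4158) + 547/1050 = (-10/1 + 2800)*(-1/4158) + 547/1050 = (-10*1 + 2800)*(-1/4158) + 547/1050 = (-10 + 2800)*(-1/4158) + 547/1050 = 2790*(-1/4158) + 547/1050 = -155/231 + 547/1050 = -1733/11550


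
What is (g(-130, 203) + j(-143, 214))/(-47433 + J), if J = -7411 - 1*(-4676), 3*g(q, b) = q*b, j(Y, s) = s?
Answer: 6437/37626 ≈ 0.17108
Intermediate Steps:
g(q, b) = b*q/3 (g(q, b) = (q*b)/3 = (b*q)/3 = b*q/3)
J = -2735 (J = -7411 + 4676 = -2735)
(g(-130, 203) + j(-143, 214))/(-47433 + J) = ((⅓)*203*(-130) + 214)/(-47433 - 2735) = (-26390/3 + 214)/(-50168) = -25748/3*(-1/50168) = 6437/37626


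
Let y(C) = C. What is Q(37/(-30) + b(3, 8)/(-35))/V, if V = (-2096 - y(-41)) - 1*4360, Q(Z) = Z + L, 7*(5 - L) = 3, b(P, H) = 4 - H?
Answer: -29/53886 ≈ -0.00053817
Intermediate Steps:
L = 32/7 (L = 5 - 1/7*3 = 5 - 3/7 = 32/7 ≈ 4.5714)
Q(Z) = 32/7 + Z (Q(Z) = Z + 32/7 = 32/7 + Z)
V = -6415 (V = (-2096 - 1*(-41)) - 1*4360 = (-2096 + 41) - 4360 = -2055 - 4360 = -6415)
Q(37/(-30) + b(3, 8)/(-35))/V = (32/7 + (37/(-30) + (4 - 1*8)/(-35)))/(-6415) = (32/7 + (37*(-1/30) + (4 - 8)*(-1/35)))*(-1/6415) = (32/7 + (-37/30 - 4*(-1/35)))*(-1/6415) = (32/7 + (-37/30 + 4/35))*(-1/6415) = (32/7 - 47/42)*(-1/6415) = (145/42)*(-1/6415) = -29/53886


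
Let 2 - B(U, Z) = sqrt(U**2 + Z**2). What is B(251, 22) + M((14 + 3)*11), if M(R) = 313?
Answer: 315 - sqrt(63485) ≈ 63.038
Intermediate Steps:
B(U, Z) = 2 - sqrt(U**2 + Z**2)
B(251, 22) + M((14 + 3)*11) = (2 - sqrt(251**2 + 22**2)) + 313 = (2 - sqrt(63001 + 484)) + 313 = (2 - sqrt(63485)) + 313 = 315 - sqrt(63485)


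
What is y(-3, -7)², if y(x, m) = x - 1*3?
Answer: 36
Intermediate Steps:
y(x, m) = -3 + x (y(x, m) = x - 3 = -3 + x)
y(-3, -7)² = (-3 - 3)² = (-6)² = 36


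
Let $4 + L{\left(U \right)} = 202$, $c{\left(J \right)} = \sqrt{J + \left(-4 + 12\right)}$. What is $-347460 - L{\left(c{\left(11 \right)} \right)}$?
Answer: $-347658$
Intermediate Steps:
$c{\left(J \right)} = \sqrt{8 + J}$ ($c{\left(J \right)} = \sqrt{J + 8} = \sqrt{8 + J}$)
$L{\left(U \right)} = 198$ ($L{\left(U \right)} = -4 + 202 = 198$)
$-347460 - L{\left(c{\left(11 \right)} \right)} = -347460 - 198 = -347658$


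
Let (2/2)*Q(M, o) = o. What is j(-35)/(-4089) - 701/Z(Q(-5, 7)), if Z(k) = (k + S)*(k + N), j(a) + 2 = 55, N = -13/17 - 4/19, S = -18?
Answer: 924709129/87529134 ≈ 10.565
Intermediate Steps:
N = -315/323 (N = -13*1/17 - 4*1/19 = -13/17 - 4/19 = -315/323 ≈ -0.97523)
j(a) = 53 (j(a) = -2 + 55 = 53)
Q(M, o) = o
Z(k) = (-18 + k)*(-315/323 + k) (Z(k) = (k - 18)*(k - 315/323) = (-18 + k)*(-315/323 + k))
j(-35)/(-4089) - 701/Z(Q(-5, 7)) = 53/(-4089) - 701/(5670/323 + 7² - 6129/323*7) = 53*(-1/4089) - 701/(5670/323 + 49 - 42903/323) = -53/4089 - 701/(-21406/323) = -53/4089 - 701*(-323/21406) = -53/4089 + 226423/21406 = 924709129/87529134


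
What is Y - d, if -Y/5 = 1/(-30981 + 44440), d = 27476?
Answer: -369799489/13459 ≈ -27476.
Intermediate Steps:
Y = -5/13459 (Y = -5/(-30981 + 44440) = -5/13459 ≈ -0.00037150)
Y - d = -5/13459 - 1*27476 = -5/13459 - 27476 = -369799489/13459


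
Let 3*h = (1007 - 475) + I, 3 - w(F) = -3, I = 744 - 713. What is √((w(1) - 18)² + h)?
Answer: √2985/3 ≈ 18.212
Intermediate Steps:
I = 31
w(F) = 6 (w(F) = 3 - 1*(-3) = 3 + 3 = 6)
h = 563/3 (h = ((1007 - 475) + 31)/3 = (532 + 31)/3 = (⅓)*563 = 563/3 ≈ 187.67)
√((w(1) - 18)² + h) = √((6 - 18)² + 563/3) = √((-12)² + 563/3) = √(144 + 563/3) = √(995/3) = √2985/3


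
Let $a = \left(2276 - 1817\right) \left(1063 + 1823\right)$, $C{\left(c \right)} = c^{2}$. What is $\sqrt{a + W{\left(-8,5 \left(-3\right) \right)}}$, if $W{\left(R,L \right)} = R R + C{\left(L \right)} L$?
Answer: $\sqrt{1321363} \approx 1149.5$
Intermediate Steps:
$W{\left(R,L \right)} = L^{3} + R^{2}$ ($W{\left(R,L \right)} = R R + L^{2} L = R^{2} + L^{3} = L^{3} + R^{2}$)
$a = 1324674$ ($a = 459 \cdot 2886 = 1324674$)
$\sqrt{a + W{\left(-8,5 \left(-3\right) \right)}} = \sqrt{1324674 + \left(\left(5 \left(-3\right)\right)^{3} + \left(-8\right)^{2}\right)} = \sqrt{1324674 + \left(\left(-15\right)^{3} + 64\right)} = \sqrt{1324674 + \left(-3375 + 64\right)} = \sqrt{1324674 - 3311} = \sqrt{1321363}$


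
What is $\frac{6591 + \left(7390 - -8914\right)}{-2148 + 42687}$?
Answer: $\frac{22895}{40539} \approx 0.56476$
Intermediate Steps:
$\frac{6591 + \left(7390 - -8914\right)}{-2148 + 42687} = \frac{6591 + \left(7390 + 8914\right)}{40539} = \left(6591 + 16304\right) \frac{1}{40539} = 22895 \cdot \frac{1}{40539} = \frac{22895}{40539}$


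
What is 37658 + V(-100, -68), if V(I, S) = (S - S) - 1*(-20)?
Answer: 37678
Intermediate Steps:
V(I, S) = 20 (V(I, S) = 0 + 20 = 20)
37658 + V(-100, -68) = 37658 + 20 = 37678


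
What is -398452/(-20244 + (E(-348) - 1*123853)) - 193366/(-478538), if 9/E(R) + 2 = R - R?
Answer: 218538753825/68958043607 ≈ 3.1692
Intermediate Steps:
E(R) = -9/2 (E(R) = 9/(-2 + (R - R)) = 9/(-2 + 0) = 9/(-2) = 9*(-1/2) = -9/2)
-398452/(-20244 + (E(-348) - 1*123853)) - 193366/(-478538) = -398452/(-20244 + (-9/2 - 1*123853)) - 193366/(-478538) = -398452/(-20244 + (-9/2 - 123853)) - 193366*(-1/478538) = -398452/(-20244 - 247715/2) + 96683/239269 = -398452/(-288203/2) + 96683/239269 = -398452*(-2/288203) + 96683/239269 = 796904/288203 + 96683/239269 = 218538753825/68958043607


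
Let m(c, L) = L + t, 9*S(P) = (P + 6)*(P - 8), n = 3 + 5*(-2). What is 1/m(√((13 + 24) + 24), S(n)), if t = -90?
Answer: -3/265 ≈ -0.011321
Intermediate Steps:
n = -7 (n = 3 - 10 = -7)
S(P) = (-8 + P)*(6 + P)/9 (S(P) = ((P + 6)*(P - 8))/9 = ((6 + P)*(-8 + P))/9 = ((-8 + P)*(6 + P))/9 = (-8 + P)*(6 + P)/9)
m(c, L) = -90 + L (m(c, L) = L - 90 = -90 + L)
1/m(√((13 + 24) + 24), S(n)) = 1/(-90 + (-16/3 - 2/9*(-7) + (⅑)*(-7)²)) = 1/(-90 + (-16/3 + 14/9 + (⅑)*49)) = 1/(-90 + (-16/3 + 14/9 + 49/9)) = 1/(-90 + 5/3) = 1/(-265/3) = -3/265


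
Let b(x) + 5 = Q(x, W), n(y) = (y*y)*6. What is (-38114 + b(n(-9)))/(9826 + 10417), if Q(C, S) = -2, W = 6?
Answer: -38121/20243 ≈ -1.8832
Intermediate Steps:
n(y) = 6*y² (n(y) = y²*6 = 6*y²)
b(x) = -7 (b(x) = -5 - 2 = -7)
(-38114 + b(n(-9)))/(9826 + 10417) = (-38114 - 7)/(9826 + 10417) = -38121/20243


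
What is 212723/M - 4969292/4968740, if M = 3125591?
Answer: -516964609734/554651750905 ≈ -0.93205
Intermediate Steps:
212723/M - 4969292/4968740 = 212723/3125591 - 4969292/4968740 = 212723*(1/3125591) - 4969292*1/4968740 = 30389/446513 - 1242323/1242185 = -516964609734/554651750905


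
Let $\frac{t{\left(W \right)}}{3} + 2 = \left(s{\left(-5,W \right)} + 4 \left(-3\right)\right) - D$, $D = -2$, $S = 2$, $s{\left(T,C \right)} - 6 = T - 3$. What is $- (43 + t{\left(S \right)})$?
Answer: $-1$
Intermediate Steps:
$s{\left(T,C \right)} = 3 + T$ ($s{\left(T,C \right)} = 6 + \left(T - 3\right) = 6 + \left(-3 + T\right) = 3 + T$)
$t{\left(W \right)} = -42$ ($t{\left(W \right)} = -6 + 3 \left(\left(\left(3 - 5\right) + 4 \left(-3\right)\right) - -2\right) = -6 + 3 \left(\left(-2 - 12\right) + 2\right) = -6 + 3 \left(-14 + 2\right) = -6 + 3 \left(-12\right) = -6 - 36 = -42$)
$- (43 + t{\left(S \right)}) = - (43 - 42) = \left(-1\right) 1 = -1$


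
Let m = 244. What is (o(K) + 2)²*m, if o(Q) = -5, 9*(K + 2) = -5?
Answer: 2196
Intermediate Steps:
K = -23/9 (K = -2 + (⅑)*(-5) = -2 - 5/9 = -23/9 ≈ -2.5556)
(o(K) + 2)²*m = (-5 + 2)²*244 = (-3)²*244 = 9*244 = 2196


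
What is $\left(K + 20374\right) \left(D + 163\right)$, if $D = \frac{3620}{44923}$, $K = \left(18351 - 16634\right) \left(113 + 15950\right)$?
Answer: $\frac{202203497107605}{44923} \approx 4.5011 \cdot 10^{9}$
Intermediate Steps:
$K = 27580171$ ($K = 1717 \cdot 16063 = 27580171$)
$D = \frac{3620}{44923}$ ($D = 3620 \cdot \frac{1}{44923} = \frac{3620}{44923} \approx 0.080582$)
$\left(K + 20374\right) \left(D + 163\right) = \left(27580171 + 20374\right) \left(\frac{3620}{44923} + 163\right) = 27600545 \cdot \frac{7326069}{44923} = \frac{202203497107605}{44923}$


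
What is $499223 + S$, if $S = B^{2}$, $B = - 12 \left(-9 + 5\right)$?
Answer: $501527$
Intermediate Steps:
$B = 48$ ($B = \left(-12\right) \left(-4\right) = 48$)
$S = 2304$ ($S = 48^{2} = 2304$)
$499223 + S = 499223 + 2304 = 501527$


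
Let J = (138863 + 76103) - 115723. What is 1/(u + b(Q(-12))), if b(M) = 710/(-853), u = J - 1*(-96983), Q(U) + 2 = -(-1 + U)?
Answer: 853/167380068 ≈ 5.0962e-6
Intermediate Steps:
J = 99243 (J = 214966 - 115723 = 99243)
Q(U) = -1 - U (Q(U) = -2 - (-1 + U) = -2 + (1 - U) = -1 - U)
u = 196226 (u = 99243 - 1*(-96983) = 99243 + 96983 = 196226)
b(M) = -710/853 (b(M) = 710*(-1/853) = -710/853)
1/(u + b(Q(-12))) = 1/(196226 - 710/853) = 1/(167380068/853) = 853/167380068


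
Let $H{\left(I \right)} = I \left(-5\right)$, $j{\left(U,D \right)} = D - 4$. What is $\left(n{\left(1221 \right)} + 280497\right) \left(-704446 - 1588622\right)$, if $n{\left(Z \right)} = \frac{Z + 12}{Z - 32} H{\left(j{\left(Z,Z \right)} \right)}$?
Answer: $- \frac{747558806056704}{1189} \approx -6.2873 \cdot 10^{11}$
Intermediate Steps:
$j{\left(U,D \right)} = -4 + D$
$H{\left(I \right)} = - 5 I$
$n{\left(Z \right)} = \frac{\left(12 + Z\right) \left(20 - 5 Z\right)}{-32 + Z}$ ($n{\left(Z \right)} = \frac{Z + 12}{Z - 32} \left(- 5 \left(-4 + Z\right)\right) = \frac{12 + Z}{-32 + Z} \left(20 - 5 Z\right) = \frac{\left(12 + Z\right) \left(20 - 5 Z\right)}{-32 + Z}$)
$\left(n{\left(1221 \right)} + 280497\right) \left(-704446 - 1588622\right) = \left(\frac{5 \left(4 - 1221\right) \left(12 + 1221\right)}{-32 + 1221} + 280497\right) \left(-704446 - 1588622\right) = \left(5 \cdot \frac{1}{1189} \left(4 - 1221\right) 1233 + 280497\right) \left(-2293068\right) = \left(5 \cdot \frac{1}{1189} \left(-1217\right) 1233 + 280497\right) \left(-2293068\right) = \left(- \frac{7502805}{1189} + 280497\right) \left(-2293068\right) = \frac{326008128}{1189} \left(-2293068\right) = - \frac{747558806056704}{1189}$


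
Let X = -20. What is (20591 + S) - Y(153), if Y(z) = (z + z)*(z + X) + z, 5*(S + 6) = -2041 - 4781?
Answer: -108152/5 ≈ -21630.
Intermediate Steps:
S = -6852/5 (S = -6 + (-2041 - 4781)/5 = -6 + (1/5)*(-6822) = -6 - 6822/5 = -6852/5 ≈ -1370.4)
Y(z) = z + 2*z*(-20 + z) (Y(z) = (z + z)*(z - 20) + z = (2*z)*(-20 + z) + z = 2*z*(-20 + z) + z = z + 2*z*(-20 + z))
(20591 + S) - Y(153) = (20591 - 6852/5) - 153*(-39 + 2*153) = 96103/5 - 153*(-39 + 306) = 96103/5 - 153*267 = 96103/5 - 1*40851 = 96103/5 - 40851 = -108152/5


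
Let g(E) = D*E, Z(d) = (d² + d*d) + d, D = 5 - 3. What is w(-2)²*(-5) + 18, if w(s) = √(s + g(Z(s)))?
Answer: -32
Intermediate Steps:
D = 2
Z(d) = d + 2*d² (Z(d) = (d² + d²) + d = 2*d² + d = d + 2*d²)
g(E) = 2*E
w(s) = √(s + 2*s*(1 + 2*s)) (w(s) = √(s + 2*(s*(1 + 2*s))) = √(s + 2*s*(1 + 2*s)))
w(-2)²*(-5) + 18 = (√(-2*(3 + 4*(-2))))²*(-5) + 18 = (√(-2*(3 - 8)))²*(-5) + 18 = (√(-2*(-5)))²*(-5) + 18 = (√10)²*(-5) + 18 = 10*(-5) + 18 = -50 + 18 = -32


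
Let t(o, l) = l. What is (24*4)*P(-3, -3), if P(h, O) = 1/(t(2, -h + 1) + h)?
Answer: 96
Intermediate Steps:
P(h, O) = 1 (P(h, O) = 1/((-h + 1) + h) = 1/((1 - h) + h) = 1/1 = 1)
(24*4)*P(-3, -3) = (24*4)*1 = 96*1 = 96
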